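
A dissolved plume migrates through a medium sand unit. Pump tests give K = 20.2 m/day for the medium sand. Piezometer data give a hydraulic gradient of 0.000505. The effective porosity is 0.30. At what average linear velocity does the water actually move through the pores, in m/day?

Hydraulic gradient i = 0.000505.
Darcy flux q = K · i = 20.20 × 0.0005050 = 0.01020 m/day.
Seepage velocity v = q / n_e = 0.01020 / 0.30 = 0.03400 m/day.

0.0340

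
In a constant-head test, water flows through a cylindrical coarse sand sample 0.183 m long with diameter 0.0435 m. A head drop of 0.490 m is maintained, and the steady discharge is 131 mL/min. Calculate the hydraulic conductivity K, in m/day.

Cross-sectional area A = π·(d/2)² = π × (0.0435/2)² = 0.001486 m².
Convert discharge: 131 mL/min = 2.183e-06 m³/s.
Darcy's law rearranged: K = Q·L / (A·Δh) = 2.183e-06 × 0.183 / (0.001486 × 0.490) = 0.0005487 m/s = 47.40 m/day.

47.4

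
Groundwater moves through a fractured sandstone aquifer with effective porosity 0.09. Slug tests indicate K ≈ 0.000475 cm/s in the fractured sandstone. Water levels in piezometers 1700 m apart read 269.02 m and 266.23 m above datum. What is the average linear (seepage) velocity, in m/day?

0.00748

Convert K: 0.000475 cm/s × 864 = 0.4104 m/day.
Hydraulic gradient i = (269.02 − 266.23) / 1700 = 2.79 / 1700 = 0.001641.
Darcy flux q = K · i = 0.4104 × 0.001641 = 0.0006735 m/day.
Seepage velocity v = q / n_e = 0.0006735 / 0.09 = 0.007484 m/day.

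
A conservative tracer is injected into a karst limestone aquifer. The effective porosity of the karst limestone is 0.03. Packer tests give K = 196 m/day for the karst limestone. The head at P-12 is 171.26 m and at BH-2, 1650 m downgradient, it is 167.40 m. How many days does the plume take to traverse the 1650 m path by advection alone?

Hydraulic gradient i = (171.26 − 167.40) / 1650 = 3.86 / 1650 = 0.002339.
Darcy flux q = K · i = 196.0 × 0.002339 = 0.4585 m/day.
Seepage velocity v = q / n_e = 0.4585 / 0.03 = 15.28 m/day.
Travel time t = L / v = 1650 / 15.28 = 108.0 days.

108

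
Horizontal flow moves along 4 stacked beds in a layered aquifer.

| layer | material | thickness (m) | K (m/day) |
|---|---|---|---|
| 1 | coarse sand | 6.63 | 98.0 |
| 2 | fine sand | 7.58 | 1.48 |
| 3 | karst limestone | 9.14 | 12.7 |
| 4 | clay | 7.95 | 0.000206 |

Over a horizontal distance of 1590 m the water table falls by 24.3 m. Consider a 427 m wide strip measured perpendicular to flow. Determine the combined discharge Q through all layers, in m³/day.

Flow is parallel to layering, so each bed carries its own Darcy discharge and the transmissivities add.
Σ(K_i·b_i) = 98.0×6.63 + 1.48×7.58 + 12.7×9.14 + 0.000206×7.95 = 777.0 m²/day.
Hydraulic gradient i = Δh / L = 24.3 / 1590 = 0.01528.
Q = Σ(K_i·b_i) · W · i = 777.0 × 427 × 0.01528 = 5071 m³/day.

5070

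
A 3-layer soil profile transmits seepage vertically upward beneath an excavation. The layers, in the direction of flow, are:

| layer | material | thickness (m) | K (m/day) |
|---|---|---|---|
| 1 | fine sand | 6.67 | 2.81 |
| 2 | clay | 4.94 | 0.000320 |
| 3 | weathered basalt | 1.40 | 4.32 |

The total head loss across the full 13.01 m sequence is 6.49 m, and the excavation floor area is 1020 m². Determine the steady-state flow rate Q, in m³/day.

Flow is perpendicular to layering, so the layers act in series and the equivalent K is the thickness-weighted harmonic mean.
Total thickness L = 6.67 + 4.94 + 1.40 = 13.01 m.
Σ(b_i/K_i) = 6.67/2.81 + 4.94/0.000320 + 1.40/4.32 = 15440 d.
K_eq = L / Σ(b_i/K_i) = 13.01 / 15440 = 0.0008426 m/day.
Q = K_eq · A · (Δh/L) = 0.0008426 × 1020 × (6.49/13.01) = 0.4287 m³/day.

0.429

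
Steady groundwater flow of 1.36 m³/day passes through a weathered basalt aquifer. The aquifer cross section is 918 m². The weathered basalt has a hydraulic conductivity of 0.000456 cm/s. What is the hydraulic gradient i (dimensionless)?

Convert K: 0.000456 cm/s × 864 = 0.3940 m/day.
From Q = K·A·i, i = Q / (K·A) = 1.36 / (0.3940 × 918.0) = 0.003760.

0.00376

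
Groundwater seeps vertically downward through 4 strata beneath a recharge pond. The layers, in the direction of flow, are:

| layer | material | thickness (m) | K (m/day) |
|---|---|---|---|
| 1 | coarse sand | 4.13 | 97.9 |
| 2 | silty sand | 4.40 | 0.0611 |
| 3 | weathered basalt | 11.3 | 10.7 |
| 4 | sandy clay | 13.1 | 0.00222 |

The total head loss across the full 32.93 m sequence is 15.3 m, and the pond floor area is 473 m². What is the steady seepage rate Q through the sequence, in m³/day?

Flow is perpendicular to layering, so the layers act in series and the equivalent K is the thickness-weighted harmonic mean.
Total thickness L = 4.13 + 4.40 + 11.3 + 13.1 = 32.93 m.
Σ(b_i/K_i) = 4.13/97.9 + 4.40/0.0611 + 11.3/10.7 + 13.1/0.00222 = 5974 d.
K_eq = L / Σ(b_i/K_i) = 32.93 / 5974 = 0.005512 m/day.
Q = K_eq · A · (Δh/L) = 0.005512 × 473 × (15.3/32.93) = 1.211 m³/day.

1.21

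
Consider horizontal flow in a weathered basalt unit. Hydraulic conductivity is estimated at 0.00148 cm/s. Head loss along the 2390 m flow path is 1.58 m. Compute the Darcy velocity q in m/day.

0.000845

Convert K: 0.00148 cm/s × 864 = 1.279 m/day.
Hydraulic gradient i = Δh / L = 1.58 / 2390 = 0.0006611.
Specific discharge q = K · i = 1.279 × 0.0006611 = 0.0008453 m/day.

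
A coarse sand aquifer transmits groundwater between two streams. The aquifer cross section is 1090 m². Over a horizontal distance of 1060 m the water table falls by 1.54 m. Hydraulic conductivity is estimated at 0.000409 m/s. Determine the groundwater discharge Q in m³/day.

56.0

Convert K: 0.000409 m/s × 86400 = 35.34 m/day.
Hydraulic gradient i = Δh / L = 1.54 / 1060 = 0.001453.
Darcy's law: Q = K · A · i = 35.34 × 1090 × 0.001453 = 55.96 m³/day.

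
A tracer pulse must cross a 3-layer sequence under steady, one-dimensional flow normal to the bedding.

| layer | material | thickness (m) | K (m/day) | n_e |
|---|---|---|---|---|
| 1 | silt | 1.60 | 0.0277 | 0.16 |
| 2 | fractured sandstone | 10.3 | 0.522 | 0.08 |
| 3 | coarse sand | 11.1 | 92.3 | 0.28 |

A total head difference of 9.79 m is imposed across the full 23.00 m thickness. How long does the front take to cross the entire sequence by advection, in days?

33.2

With flow normal to the layers, continuity requires the same specific discharge q through every layer.
Σ(b_i/K_i) = 1.60/0.0277 + 10.3/0.522 + 11.1/92.3 = 77.61 d.
q = Δh / Σ(b_i/K_i) = 9.79 / 77.61 = 0.1261 m/day.
In each layer the seepage velocity is v_i = q/n_i, so the layer transit time is t_i = b_i·n_i / q:
  layer 1 (silt): t_1 = 1.60 × 0.16 / 0.1261 = 2.030 d
  layer 2 (fractured sandstone): t_2 = 10.3 × 0.08 / 0.1261 = 6.533 d
  layer 3 (coarse sand): t_3 = 11.1 × 0.28 / 0.1261 = 24.64 d
Total t = Σ t_i = 33.20 days.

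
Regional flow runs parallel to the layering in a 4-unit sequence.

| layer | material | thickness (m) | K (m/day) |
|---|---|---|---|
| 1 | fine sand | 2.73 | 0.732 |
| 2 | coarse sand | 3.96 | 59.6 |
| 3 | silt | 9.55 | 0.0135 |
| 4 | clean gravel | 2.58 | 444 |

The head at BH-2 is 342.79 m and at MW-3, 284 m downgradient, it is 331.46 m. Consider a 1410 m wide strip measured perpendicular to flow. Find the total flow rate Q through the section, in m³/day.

Flow is parallel to layering, so each bed carries its own Darcy discharge and the transmissivities add.
Σ(K_i·b_i) = 0.732×2.73 + 59.6×3.96 + 0.0135×9.55 + 444×2.58 = 1384 m²/day.
Hydraulic gradient i = (342.79 − 331.46) / 284 = 11.33 / 284 = 0.03989.
Q = Σ(K_i·b_i) · W · i = 1384 × 1410 × 0.03989 = 77833 m³/day.

77800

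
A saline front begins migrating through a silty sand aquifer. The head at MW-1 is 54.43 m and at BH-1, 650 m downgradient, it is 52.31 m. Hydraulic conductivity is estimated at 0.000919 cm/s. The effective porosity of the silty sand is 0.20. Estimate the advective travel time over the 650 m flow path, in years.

137

Convert K: 0.000919 cm/s × 864 = 0.7940 m/day.
Hydraulic gradient i = (54.43 − 52.31) / 650 = 2.12 / 650 = 0.003262.
Darcy flux q = K · i = 0.7940 × 0.003262 = 0.002590 m/day.
Seepage velocity v = q / n_e = 0.002590 / 0.20 = 0.01295 m/day.
Travel time t = L / v = 650 / 0.01295 = 50199 days = 137.4 years.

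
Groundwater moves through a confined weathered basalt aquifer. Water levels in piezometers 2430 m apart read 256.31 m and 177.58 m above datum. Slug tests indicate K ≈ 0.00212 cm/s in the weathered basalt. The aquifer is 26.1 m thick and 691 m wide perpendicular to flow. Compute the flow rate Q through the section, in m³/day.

Convert K: 0.00212 cm/s × 864 = 1.832 m/day.
Cross-sectional area A = 691 × 26.1 = 18035 m².
Hydraulic gradient i = (256.31 − 177.58) / 2430 = 78.73 / 2430 = 0.03240.
Darcy's law: Q = K · A · i = 1.832 × 18035 × 0.03240 = 1070 m³/day.

1070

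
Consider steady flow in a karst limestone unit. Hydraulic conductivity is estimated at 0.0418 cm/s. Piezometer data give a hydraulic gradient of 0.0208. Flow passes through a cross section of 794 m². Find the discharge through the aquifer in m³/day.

596

Convert K: 0.0418 cm/s × 864 = 36.12 m/day.
Hydraulic gradient i = 0.0208.
Darcy's law: Q = K · A · i = 36.12 × 794.0 × 0.02080 = 596.4 m³/day.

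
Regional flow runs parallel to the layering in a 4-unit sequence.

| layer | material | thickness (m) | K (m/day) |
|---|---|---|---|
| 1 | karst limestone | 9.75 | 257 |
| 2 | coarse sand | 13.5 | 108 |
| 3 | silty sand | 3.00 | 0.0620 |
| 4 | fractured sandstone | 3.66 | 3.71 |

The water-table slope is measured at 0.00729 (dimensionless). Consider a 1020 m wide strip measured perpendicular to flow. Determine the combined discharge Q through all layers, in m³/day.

29600

Flow is parallel to layering, so each bed carries its own Darcy discharge and the transmissivities add.
Σ(K_i·b_i) = 257×9.75 + 108×13.5 + 0.0620×3.00 + 3.71×3.66 = 3978 m²/day.
Hydraulic gradient i = 0.00729.
Q = Σ(K_i·b_i) · W · i = 3978 × 1020 × 0.007290 = 29576 m³/day.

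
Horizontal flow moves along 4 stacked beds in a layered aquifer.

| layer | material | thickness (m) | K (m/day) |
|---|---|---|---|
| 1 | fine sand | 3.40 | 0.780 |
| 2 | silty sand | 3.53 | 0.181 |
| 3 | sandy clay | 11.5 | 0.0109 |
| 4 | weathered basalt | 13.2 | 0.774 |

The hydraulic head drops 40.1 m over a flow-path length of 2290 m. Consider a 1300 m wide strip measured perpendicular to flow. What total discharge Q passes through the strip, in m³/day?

310

Flow is parallel to layering, so each bed carries its own Darcy discharge and the transmissivities add.
Σ(K_i·b_i) = 0.780×3.40 + 0.181×3.53 + 0.0109×11.5 + 0.774×13.2 = 13.63 m²/day.
Hydraulic gradient i = Δh / L = 40.1 / 2290 = 0.01751.
Q = Σ(K_i·b_i) · W · i = 13.63 × 1300 × 0.01751 = 310.3 m³/day.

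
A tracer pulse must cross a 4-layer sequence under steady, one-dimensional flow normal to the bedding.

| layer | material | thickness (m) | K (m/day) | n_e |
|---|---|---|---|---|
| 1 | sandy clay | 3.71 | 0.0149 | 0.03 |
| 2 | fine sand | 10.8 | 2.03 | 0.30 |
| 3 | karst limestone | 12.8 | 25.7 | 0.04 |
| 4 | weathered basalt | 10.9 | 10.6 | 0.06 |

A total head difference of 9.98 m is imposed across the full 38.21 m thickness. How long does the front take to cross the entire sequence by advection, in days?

116

With flow normal to the layers, continuity requires the same specific discharge q through every layer.
Σ(b_i/K_i) = 3.71/0.0149 + 10.8/2.03 + 12.8/25.7 + 10.9/10.6 = 255.8 d.
q = Δh / Σ(b_i/K_i) = 9.98 / 255.8 = 0.03901 m/day.
In each layer the seepage velocity is v_i = q/n_i, so the layer transit time is t_i = b_i·n_i / q:
  layer 1 (sandy clay): t_1 = 3.71 × 0.03 / 0.03901 = 2.853 d
  layer 2 (fine sand): t_2 = 10.8 × 0.30 / 0.03901 = 83.06 d
  layer 3 (karst limestone): t_3 = 12.8 × 0.04 / 0.03901 = 13.13 d
  layer 4 (weathered basalt): t_4 = 10.9 × 0.06 / 0.03901 = 16.77 d
Total t = Σ t_i = 115.8 days.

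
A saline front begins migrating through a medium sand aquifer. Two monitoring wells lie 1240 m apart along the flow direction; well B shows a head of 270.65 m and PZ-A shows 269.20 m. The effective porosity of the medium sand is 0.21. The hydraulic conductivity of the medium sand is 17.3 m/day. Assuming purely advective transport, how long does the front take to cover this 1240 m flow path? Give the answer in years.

Hydraulic gradient i = (270.65 − 269.20) / 1240 = 1.45 / 1240 = 0.001169.
Darcy flux q = K · i = 17.30 × 0.001169 = 0.02023 m/day.
Seepage velocity v = q / n_e = 0.02023 / 0.21 = 0.09633 m/day.
Travel time t = L / v = 1240 / 0.09633 = 12872 days = 35.24 years.

35.2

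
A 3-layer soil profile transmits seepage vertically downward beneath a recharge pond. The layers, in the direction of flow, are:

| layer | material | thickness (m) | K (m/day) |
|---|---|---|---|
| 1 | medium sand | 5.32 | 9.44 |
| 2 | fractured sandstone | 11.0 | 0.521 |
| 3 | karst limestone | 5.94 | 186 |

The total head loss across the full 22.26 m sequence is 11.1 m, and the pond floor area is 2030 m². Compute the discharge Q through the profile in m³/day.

1040

Flow is perpendicular to layering, so the layers act in series and the equivalent K is the thickness-weighted harmonic mean.
Total thickness L = 5.32 + 11.0 + 5.94 = 22.26 m.
Σ(b_i/K_i) = 5.32/9.44 + 11.0/0.521 + 5.94/186 = 21.71 d.
K_eq = L / Σ(b_i/K_i) = 22.26 / 21.71 = 1.025 m/day.
Q = K_eq · A · (Δh/L) = 1.025 × 2030 × (11.1/22.26) = 1038 m³/day.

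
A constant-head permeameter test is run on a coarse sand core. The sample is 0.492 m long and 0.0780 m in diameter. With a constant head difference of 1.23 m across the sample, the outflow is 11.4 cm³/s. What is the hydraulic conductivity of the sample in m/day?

Cross-sectional area A = π·(d/2)² = π × (0.0780/2)² = 0.004778 m².
Convert discharge: 11.4 cm³/s = 1.140e-05 m³/s.
Darcy's law rearranged: K = Q·L / (A·Δh) = 1.140e-05 × 0.492 / (0.004778 × 1.23) = 0.0009543 m/s = 82.45 m/day.

82.5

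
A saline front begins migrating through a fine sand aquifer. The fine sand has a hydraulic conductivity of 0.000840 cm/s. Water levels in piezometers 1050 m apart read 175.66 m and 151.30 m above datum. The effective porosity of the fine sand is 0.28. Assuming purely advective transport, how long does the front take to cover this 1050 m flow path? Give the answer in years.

Convert K: 0.000840 cm/s × 864 = 0.7258 m/day.
Hydraulic gradient i = (175.66 − 151.30) / 1050 = 24.36 / 1050 = 0.02320.
Darcy flux q = K · i = 0.7258 × 0.02320 = 0.01684 m/day.
Seepage velocity v = q / n_e = 0.01684 / 0.28 = 0.06013 m/day.
Travel time t = L / v = 1050 / 0.06013 = 17461 days = 47.81 years.

47.8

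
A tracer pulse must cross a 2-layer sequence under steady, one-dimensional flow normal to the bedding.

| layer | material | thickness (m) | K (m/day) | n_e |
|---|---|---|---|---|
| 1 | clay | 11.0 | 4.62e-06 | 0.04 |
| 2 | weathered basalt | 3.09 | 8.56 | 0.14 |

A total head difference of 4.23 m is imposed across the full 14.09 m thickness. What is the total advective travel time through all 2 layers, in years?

1340

With flow normal to the layers, continuity requires the same specific discharge q through every layer.
Σ(b_i/K_i) = 11.0/4.62e-06 + 3.09/8.56 = 2.381e+06 d.
q = Δh / Σ(b_i/K_i) = 4.23 / 2.381e+06 = 1.777e-06 m/day.
In each layer the seepage velocity is v_i = q/n_i, so the layer transit time is t_i = b_i·n_i / q:
  layer 1 (clay): t_1 = 11.0 × 0.04 / 1.777e-06 = 2.477e+05 d
  layer 2 (weathered basalt): t_2 = 3.09 × 0.14 / 1.777e-06 = 2.435e+05 d
Total t = Σ t_i = 4.912e+05 days = 1345 years.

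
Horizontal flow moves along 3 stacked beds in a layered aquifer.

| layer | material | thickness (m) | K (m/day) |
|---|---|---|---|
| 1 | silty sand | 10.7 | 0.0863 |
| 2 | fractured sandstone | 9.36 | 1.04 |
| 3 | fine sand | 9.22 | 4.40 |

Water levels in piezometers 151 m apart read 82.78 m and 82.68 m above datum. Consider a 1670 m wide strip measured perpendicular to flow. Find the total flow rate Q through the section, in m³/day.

Flow is parallel to layering, so each bed carries its own Darcy discharge and the transmissivities add.
Σ(K_i·b_i) = 0.0863×10.7 + 1.04×9.36 + 4.40×9.22 = 51.23 m²/day.
Hydraulic gradient i = (82.78 − 82.68) / 151 = 0.1 / 151 = 0.0006623.
Q = Σ(K_i·b_i) · W · i = 51.23 × 1670 × 0.0006623 = 56.65 m³/day.

56.7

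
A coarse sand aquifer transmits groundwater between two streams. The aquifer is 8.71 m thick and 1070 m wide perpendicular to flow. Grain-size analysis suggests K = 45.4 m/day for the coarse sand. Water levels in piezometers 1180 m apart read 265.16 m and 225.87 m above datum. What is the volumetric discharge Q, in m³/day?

14100

Cross-sectional area A = 1070 × 8.71 = 9320 m².
Hydraulic gradient i = (265.16 − 225.87) / 1180 = 39.29 / 1180 = 0.03330.
Darcy's law: Q = K · A · i = 45.40 × 9320 × 0.03330 = 14088 m³/day.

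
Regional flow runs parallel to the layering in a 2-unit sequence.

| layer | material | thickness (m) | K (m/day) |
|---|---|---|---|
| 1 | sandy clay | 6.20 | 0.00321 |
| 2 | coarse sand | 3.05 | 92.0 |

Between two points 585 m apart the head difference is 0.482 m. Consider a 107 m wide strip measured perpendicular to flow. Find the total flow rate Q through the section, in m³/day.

24.7

Flow is parallel to layering, so each bed carries its own Darcy discharge and the transmissivities add.
Σ(K_i·b_i) = 0.00321×6.20 + 92.0×3.05 = 280.6 m²/day.
Hydraulic gradient i = Δh / L = 0.482 / 585 = 0.0008239.
Q = Σ(K_i·b_i) · W · i = 280.6 × 107 × 0.0008239 = 24.74 m³/day.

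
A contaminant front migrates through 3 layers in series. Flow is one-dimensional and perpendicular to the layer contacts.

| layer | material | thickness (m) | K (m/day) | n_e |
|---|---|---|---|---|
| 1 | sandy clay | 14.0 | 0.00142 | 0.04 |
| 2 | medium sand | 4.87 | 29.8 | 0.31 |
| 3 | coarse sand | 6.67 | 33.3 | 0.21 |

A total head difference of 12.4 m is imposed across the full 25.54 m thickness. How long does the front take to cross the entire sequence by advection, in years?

With flow normal to the layers, continuity requires the same specific discharge q through every layer.
Σ(b_i/K_i) = 14.0/0.00142 + 4.87/29.8 + 6.67/33.3 = 9860 d.
q = Δh / Σ(b_i/K_i) = 12.4 / 9860 = 0.001258 m/day.
In each layer the seepage velocity is v_i = q/n_i, so the layer transit time is t_i = b_i·n_i / q:
  layer 1 (sandy clay): t_1 = 14.0 × 0.04 / 0.001258 = 445.3 d
  layer 2 (medium sand): t_2 = 4.87 × 0.31 / 0.001258 = 1200 d
  layer 3 (coarse sand): t_3 = 6.67 × 0.21 / 0.001258 = 1114 d
Total t = Σ t_i = 2759 days = 7.555 years.

7.55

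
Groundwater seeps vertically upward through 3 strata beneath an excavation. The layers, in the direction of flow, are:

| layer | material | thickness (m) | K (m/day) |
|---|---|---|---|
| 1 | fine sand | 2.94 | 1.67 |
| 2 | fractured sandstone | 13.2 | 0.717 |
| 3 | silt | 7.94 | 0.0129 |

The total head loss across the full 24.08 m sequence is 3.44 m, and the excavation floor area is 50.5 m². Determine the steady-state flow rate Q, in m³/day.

Flow is perpendicular to layering, so the layers act in series and the equivalent K is the thickness-weighted harmonic mean.
Total thickness L = 2.94 + 13.2 + 7.94 = 24.08 m.
Σ(b_i/K_i) = 2.94/1.67 + 13.2/0.717 + 7.94/0.0129 = 635.7 d.
K_eq = L / Σ(b_i/K_i) = 24.08 / 635.7 = 0.03788 m/day.
Q = K_eq · A · (Δh/L) = 0.03788 × 50.5 × (3.44/24.08) = 0.2733 m³/day.

0.273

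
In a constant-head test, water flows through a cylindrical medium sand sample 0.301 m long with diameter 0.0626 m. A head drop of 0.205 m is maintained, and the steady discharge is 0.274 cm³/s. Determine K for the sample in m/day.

11.3

Cross-sectional area A = π·(d/2)² = π × (0.0626/2)² = 0.003078 m².
Convert discharge: 0.274 cm³/s = 2.740e-07 m³/s.
Darcy's law rearranged: K = Q·L / (A·Δh) = 2.740e-07 × 0.301 / (0.003078 × 0.205) = 0.0001307 m/s = 11.29 m/day.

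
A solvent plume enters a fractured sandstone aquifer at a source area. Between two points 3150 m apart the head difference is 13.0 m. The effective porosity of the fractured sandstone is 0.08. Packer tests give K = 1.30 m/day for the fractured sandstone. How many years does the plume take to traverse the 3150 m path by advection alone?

129

Hydraulic gradient i = Δh / L = 13.0 / 3150 = 0.004127.
Darcy flux q = K · i = 1.300 × 0.004127 = 0.005365 m/day.
Seepage velocity v = q / n_e = 0.005365 / 0.08 = 0.06706 m/day.
Travel time t = L / v = 3150 / 0.06706 = 46970 days = 128.6 years.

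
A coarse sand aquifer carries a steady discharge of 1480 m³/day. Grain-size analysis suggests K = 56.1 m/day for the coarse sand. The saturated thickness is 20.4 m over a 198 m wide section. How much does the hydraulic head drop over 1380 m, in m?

9.01

Cross-sectional area A = 198 × 20.4 = 4039 m².
From Q = K·A·i, i = Q / (K·A) = 1480 / (56.10 × 4039) = 0.006531.
Head loss Δh = i · L = 0.006531 × 1380 = 9.013 m.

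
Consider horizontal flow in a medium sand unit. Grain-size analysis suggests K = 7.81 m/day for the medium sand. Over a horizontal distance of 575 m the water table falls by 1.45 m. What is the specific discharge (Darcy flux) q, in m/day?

0.0197

Hydraulic gradient i = Δh / L = 1.45 / 575 = 0.002522.
Specific discharge q = K · i = 7.810 × 0.002522 = 0.01969 m/day.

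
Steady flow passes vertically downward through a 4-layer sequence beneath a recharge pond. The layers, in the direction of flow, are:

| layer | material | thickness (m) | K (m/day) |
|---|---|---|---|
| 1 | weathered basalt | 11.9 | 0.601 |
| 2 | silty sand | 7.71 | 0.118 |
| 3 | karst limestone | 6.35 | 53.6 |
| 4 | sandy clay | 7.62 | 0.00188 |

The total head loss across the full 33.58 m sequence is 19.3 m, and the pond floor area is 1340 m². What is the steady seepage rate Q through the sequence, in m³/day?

Flow is perpendicular to layering, so the layers act in series and the equivalent K is the thickness-weighted harmonic mean.
Total thickness L = 11.9 + 7.71 + 6.35 + 7.62 = 33.58 m.
Σ(b_i/K_i) = 11.9/0.601 + 7.71/0.118 + 6.35/53.6 + 7.62/0.00188 = 4138 d.
K_eq = L / Σ(b_i/K_i) = 33.58 / 4138 = 0.008114 m/day.
Q = K_eq · A · (Δh/L) = 0.008114 × 1340 × (19.3/33.58) = 6.249 m³/day.

6.25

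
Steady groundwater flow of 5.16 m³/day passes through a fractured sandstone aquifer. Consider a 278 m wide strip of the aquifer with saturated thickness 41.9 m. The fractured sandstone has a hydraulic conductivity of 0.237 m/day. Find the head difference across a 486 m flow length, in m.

0.908

Cross-sectional area A = 278 × 41.9 = 11648 m².
From Q = K·A·i, i = Q / (K·A) = 5.16 / (0.2370 × 11648) = 0.001869.
Head loss Δh = i · L = 0.001869 × 486 = 0.9084 m.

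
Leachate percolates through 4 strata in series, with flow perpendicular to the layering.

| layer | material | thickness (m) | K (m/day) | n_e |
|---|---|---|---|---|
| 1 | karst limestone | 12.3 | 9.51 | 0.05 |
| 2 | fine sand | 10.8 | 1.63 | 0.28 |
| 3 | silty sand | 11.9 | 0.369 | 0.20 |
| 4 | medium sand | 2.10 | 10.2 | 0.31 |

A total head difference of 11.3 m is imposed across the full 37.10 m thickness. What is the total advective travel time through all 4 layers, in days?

With flow normal to the layers, continuity requires the same specific discharge q through every layer.
Σ(b_i/K_i) = 12.3/9.51 + 10.8/1.63 + 11.9/0.369 + 2.10/10.2 = 40.37 d.
q = Δh / Σ(b_i/K_i) = 11.3 / 40.37 = 0.2799 m/day.
In each layer the seepage velocity is v_i = q/n_i, so the layer transit time is t_i = b_i·n_i / q:
  layer 1 (karst limestone): t_1 = 12.3 × 0.05 / 0.2799 = 2.197 d
  layer 2 (fine sand): t_2 = 10.8 × 0.28 / 0.2799 = 10.80 d
  layer 3 (silty sand): t_3 = 11.9 × 0.20 / 0.2799 = 8.504 d
  layer 4 (medium sand): t_4 = 2.10 × 0.31 / 0.2799 = 2.326 d
Total t = Σ t_i = 23.83 days.

23.8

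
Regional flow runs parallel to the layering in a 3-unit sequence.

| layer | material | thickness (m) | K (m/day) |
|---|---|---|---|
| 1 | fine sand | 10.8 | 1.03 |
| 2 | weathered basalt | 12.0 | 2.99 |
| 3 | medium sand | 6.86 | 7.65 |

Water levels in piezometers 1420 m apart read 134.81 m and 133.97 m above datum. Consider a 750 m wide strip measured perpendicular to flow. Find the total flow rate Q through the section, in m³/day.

44.1

Flow is parallel to layering, so each bed carries its own Darcy discharge and the transmissivities add.
Σ(K_i·b_i) = 1.03×10.8 + 2.99×12.0 + 7.65×6.86 = 99.48 m²/day.
Hydraulic gradient i = (134.81 − 133.97) / 1420 = 0.84 / 1420 = 0.0005915.
Q = Σ(K_i·b_i) · W · i = 99.48 × 750 × 0.0005915 = 44.14 m³/day.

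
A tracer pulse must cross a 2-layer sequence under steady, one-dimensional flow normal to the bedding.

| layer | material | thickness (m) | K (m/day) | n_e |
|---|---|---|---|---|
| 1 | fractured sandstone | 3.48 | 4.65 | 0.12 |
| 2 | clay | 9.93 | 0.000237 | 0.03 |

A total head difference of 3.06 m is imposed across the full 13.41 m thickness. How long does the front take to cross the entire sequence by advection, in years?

26.8

With flow normal to the layers, continuity requires the same specific discharge q through every layer.
Σ(b_i/K_i) = 3.48/4.65 + 9.93/0.000237 = 41899 d.
q = Δh / Σ(b_i/K_i) = 3.06 / 41899 = 7.303e-05 m/day.
In each layer the seepage velocity is v_i = q/n_i, so the layer transit time is t_i = b_i·n_i / q:
  layer 1 (fractured sandstone): t_1 = 3.48 × 0.12 / 7.303e-05 = 5718 d
  layer 2 (clay): t_2 = 9.93 × 0.03 / 7.303e-05 = 4079 d
Total t = Σ t_i = 9797 days = 26.82 years.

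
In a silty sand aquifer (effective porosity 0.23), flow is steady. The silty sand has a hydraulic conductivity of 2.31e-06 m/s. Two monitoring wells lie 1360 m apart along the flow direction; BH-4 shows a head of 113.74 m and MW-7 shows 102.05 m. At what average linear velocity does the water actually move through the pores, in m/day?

Convert K: 2.31e-06 m/s × 86400 = 0.1996 m/day.
Hydraulic gradient i = (113.74 − 102.05) / 1360 = 11.69 / 1360 = 0.008596.
Darcy flux q = K · i = 0.1996 × 0.008596 = 0.001716 m/day.
Seepage velocity v = q / n_e = 0.001716 / 0.23 = 0.007459 m/day.

0.00746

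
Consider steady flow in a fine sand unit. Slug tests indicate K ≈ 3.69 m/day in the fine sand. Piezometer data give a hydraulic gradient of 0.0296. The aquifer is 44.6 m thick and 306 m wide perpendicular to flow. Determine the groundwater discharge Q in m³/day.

1490

Cross-sectional area A = 306 × 44.6 = 13648 m².
Hydraulic gradient i = 0.0296.
Darcy's law: Q = K · A · i = 3.690 × 13648 × 0.02960 = 1491 m³/day.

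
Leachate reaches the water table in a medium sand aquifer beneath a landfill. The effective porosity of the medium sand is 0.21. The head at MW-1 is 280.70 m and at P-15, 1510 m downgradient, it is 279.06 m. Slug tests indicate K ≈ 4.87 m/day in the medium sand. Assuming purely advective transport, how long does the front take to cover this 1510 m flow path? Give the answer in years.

Hydraulic gradient i = (280.70 − 279.06) / 1510 = 1.64 / 1510 = 0.001086.
Darcy flux q = K · i = 4.870 × 0.001086 = 0.005289 m/day.
Seepage velocity v = q / n_e = 0.005289 / 0.21 = 0.02519 m/day.
Travel time t = L / v = 1510 / 0.02519 = 59952 days = 164.1 years.

164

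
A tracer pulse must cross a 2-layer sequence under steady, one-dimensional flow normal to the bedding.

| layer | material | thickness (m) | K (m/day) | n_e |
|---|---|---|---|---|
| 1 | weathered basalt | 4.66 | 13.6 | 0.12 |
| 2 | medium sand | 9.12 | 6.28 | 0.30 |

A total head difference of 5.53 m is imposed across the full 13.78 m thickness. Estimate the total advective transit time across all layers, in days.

1.07

With flow normal to the layers, continuity requires the same specific discharge q through every layer.
Σ(b_i/K_i) = 4.66/13.6 + 9.12/6.28 = 1.795 d.
q = Δh / Σ(b_i/K_i) = 5.53 / 1.795 = 3.081 m/day.
In each layer the seepage velocity is v_i = q/n_i, so the layer transit time is t_i = b_i·n_i / q:
  layer 1 (weathered basalt): t_1 = 4.66 × 0.12 / 3.081 = 0.1815 d
  layer 2 (medium sand): t_2 = 9.12 × 0.30 / 3.081 = 0.8880 d
Total t = Σ t_i = 1.070 days.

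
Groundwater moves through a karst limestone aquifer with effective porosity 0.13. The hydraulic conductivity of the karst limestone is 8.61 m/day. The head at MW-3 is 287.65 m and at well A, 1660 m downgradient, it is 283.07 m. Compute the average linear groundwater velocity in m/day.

0.183

Hydraulic gradient i = (287.65 − 283.07) / 1660 = 4.58 / 1660 = 0.002759.
Darcy flux q = K · i = 8.610 × 0.002759 = 0.02376 m/day.
Seepage velocity v = q / n_e = 0.02376 / 0.13 = 0.1827 m/day.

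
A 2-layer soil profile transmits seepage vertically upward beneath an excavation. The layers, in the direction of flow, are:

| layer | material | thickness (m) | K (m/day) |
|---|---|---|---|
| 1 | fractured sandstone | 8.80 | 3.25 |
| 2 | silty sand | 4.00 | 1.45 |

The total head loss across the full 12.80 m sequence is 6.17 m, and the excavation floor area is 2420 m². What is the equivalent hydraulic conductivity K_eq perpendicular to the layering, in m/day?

Flow is perpendicular to layering, so the layers act in series and the equivalent K is the thickness-weighted harmonic mean.
Total thickness L = 8.80 + 4.00 = 12.80 m.
Σ(b_i/K_i) = 8.80/3.25 + 4.00/1.45 = 5.466 d.
K_eq = L / Σ(b_i/K_i) = 12.80 / 5.466 = 2.342 m/day.

2.34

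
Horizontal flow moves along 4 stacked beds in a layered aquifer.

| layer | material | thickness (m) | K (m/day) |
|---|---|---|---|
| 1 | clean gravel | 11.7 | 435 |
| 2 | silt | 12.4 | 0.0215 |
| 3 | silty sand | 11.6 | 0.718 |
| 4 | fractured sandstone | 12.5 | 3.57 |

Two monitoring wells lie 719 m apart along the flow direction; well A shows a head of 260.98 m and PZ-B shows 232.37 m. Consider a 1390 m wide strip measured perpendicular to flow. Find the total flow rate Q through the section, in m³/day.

284000

Flow is parallel to layering, so each bed carries its own Darcy discharge and the transmissivities add.
Σ(K_i·b_i) = 435×11.7 + 0.0215×12.4 + 0.718×11.6 + 3.57×12.5 = 5143 m²/day.
Hydraulic gradient i = (260.98 − 232.37) / 719 = 28.61 / 719 = 0.03979.
Q = Σ(K_i·b_i) · W · i = 5143 × 1390 × 0.03979 = 2.844e+05 m³/day.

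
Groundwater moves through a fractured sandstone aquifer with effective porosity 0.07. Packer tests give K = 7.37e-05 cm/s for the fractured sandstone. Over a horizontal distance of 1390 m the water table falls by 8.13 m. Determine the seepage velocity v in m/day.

Convert K: 7.37e-05 cm/s × 864 = 0.06368 m/day.
Hydraulic gradient i = Δh / L = 8.13 / 1390 = 0.005849.
Darcy flux q = K · i = 0.06368 × 0.005849 = 0.0003724 m/day.
Seepage velocity v = q / n_e = 0.0003724 / 0.07 = 0.005321 m/day.

0.00532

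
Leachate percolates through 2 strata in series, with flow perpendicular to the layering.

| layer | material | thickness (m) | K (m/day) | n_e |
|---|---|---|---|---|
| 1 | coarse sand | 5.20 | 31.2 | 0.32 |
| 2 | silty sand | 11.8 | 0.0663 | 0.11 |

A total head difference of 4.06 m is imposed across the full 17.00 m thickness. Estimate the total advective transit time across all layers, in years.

With flow normal to the layers, continuity requires the same specific discharge q through every layer.
Σ(b_i/K_i) = 5.20/31.2 + 11.8/0.0663 = 178.1 d.
q = Δh / Σ(b_i/K_i) = 4.06 / 178.1 = 0.02279 m/day.
In each layer the seepage velocity is v_i = q/n_i, so the layer transit time is t_i = b_i·n_i / q:
  layer 1 (coarse sand): t_1 = 5.20 × 0.32 / 0.02279 = 73.01 d
  layer 2 (silty sand): t_2 = 11.8 × 0.11 / 0.02279 = 56.95 d
Total t = Σ t_i = 130.0 days = 0.3558 years.

0.356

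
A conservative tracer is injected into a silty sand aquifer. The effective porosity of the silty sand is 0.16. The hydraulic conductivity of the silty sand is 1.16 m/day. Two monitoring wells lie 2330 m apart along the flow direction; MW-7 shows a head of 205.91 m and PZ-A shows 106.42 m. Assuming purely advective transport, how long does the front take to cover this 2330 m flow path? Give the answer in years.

Hydraulic gradient i = (205.91 − 106.42) / 2330 = 99.49 / 2330 = 0.04270.
Darcy flux q = K · i = 1.160 × 0.04270 = 0.04953 m/day.
Seepage velocity v = q / n_e = 0.04953 / 0.16 = 0.3096 m/day.
Travel time t = L / v = 2330 / 0.3096 = 7527 days = 20.61 years.

20.6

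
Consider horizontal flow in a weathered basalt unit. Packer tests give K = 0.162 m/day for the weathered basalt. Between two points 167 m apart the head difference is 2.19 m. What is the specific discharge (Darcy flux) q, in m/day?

0.00212

Hydraulic gradient i = Δh / L = 2.19 / 167 = 0.01311.
Specific discharge q = K · i = 0.1620 × 0.01311 = 0.002124 m/day.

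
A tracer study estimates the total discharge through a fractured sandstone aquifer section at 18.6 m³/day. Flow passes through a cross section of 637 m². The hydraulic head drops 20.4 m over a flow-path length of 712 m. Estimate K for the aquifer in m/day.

Hydraulic gradient i = Δh / L = 20.4 / 712 = 0.02865.
From Q = K·A·i, K = Q / (A·i) = 18.6 / (637.0 × 0.02865) = 1.019 m/day.

1.02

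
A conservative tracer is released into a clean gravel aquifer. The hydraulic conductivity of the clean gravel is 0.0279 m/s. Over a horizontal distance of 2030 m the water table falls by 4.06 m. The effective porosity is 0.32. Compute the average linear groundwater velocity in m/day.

15.1

Convert K: 0.0279 m/s × 86400 = 2411 m/day.
Hydraulic gradient i = Δh / L = 4.06 / 2030 = 0.002000.
Darcy flux q = K · i = 2411 × 0.002000 = 4.821 m/day.
Seepage velocity v = q / n_e = 4.821 / 0.32 = 15.07 m/day.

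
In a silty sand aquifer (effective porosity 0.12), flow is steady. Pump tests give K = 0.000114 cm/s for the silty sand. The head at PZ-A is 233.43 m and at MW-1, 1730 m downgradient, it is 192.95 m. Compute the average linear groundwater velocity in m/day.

0.0192

Convert K: 0.000114 cm/s × 864 = 0.09850 m/day.
Hydraulic gradient i = (233.43 − 192.95) / 1730 = 40.48 / 1730 = 0.02340.
Darcy flux q = K · i = 0.09850 × 0.02340 = 0.002305 m/day.
Seepage velocity v = q / n_e = 0.002305 / 0.12 = 0.01921 m/day.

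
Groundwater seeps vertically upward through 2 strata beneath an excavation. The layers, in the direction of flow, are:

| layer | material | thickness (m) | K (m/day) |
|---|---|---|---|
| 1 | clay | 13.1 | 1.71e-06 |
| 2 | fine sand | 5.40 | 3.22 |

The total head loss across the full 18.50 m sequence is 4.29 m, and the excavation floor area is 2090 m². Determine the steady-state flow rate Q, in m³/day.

0.00117

Flow is perpendicular to layering, so the layers act in series and the equivalent K is the thickness-weighted harmonic mean.
Total thickness L = 13.1 + 5.40 = 18.50 m.
Σ(b_i/K_i) = 13.1/1.71e-06 + 5.40/3.22 = 7.661e+06 d.
K_eq = L / Σ(b_i/K_i) = 18.50 / 7.661e+06 = 2.415e-06 m/day.
Q = K_eq · A · (Δh/L) = 2.415e-06 × 2090 × (4.29/18.50) = 0.001170 m³/day.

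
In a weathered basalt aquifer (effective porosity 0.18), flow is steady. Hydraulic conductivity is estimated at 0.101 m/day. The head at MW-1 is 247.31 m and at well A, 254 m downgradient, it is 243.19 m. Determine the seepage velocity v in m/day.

Hydraulic gradient i = (247.31 − 243.19) / 254 = 4.12 / 254 = 0.01622.
Darcy flux q = K · i = 0.1010 × 0.01622 = 0.001638 m/day.
Seepage velocity v = q / n_e = 0.001638 / 0.18 = 0.009101 m/day.

0.00910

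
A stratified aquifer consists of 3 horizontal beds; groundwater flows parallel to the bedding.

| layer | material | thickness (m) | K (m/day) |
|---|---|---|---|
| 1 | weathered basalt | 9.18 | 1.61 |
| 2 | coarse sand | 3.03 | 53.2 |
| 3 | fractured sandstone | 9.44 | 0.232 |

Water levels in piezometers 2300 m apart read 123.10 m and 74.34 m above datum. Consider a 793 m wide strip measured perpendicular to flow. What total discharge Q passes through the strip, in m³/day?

3000

Flow is parallel to layering, so each bed carries its own Darcy discharge and the transmissivities add.
Σ(K_i·b_i) = 1.61×9.18 + 53.2×3.03 + 0.232×9.44 = 178.2 m²/day.
Hydraulic gradient i = (123.10 − 74.34) / 2300 = 48.76 / 2300 = 0.02120.
Q = Σ(K_i·b_i) · W · i = 178.2 × 793 × 0.02120 = 2995 m³/day.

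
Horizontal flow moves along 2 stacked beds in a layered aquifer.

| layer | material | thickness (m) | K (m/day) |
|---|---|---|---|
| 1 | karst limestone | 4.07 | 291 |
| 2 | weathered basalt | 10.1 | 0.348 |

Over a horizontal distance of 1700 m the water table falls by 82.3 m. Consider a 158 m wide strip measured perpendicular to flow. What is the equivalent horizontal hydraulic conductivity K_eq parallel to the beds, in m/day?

83.8

Flow is parallel to layering, so each bed carries its own Darcy discharge and the transmissivities add.
Σ(K_i·b_i) = 291×4.07 + 0.348×10.1 = 1188 m²/day.
Total thickness b = 14.17 m, so K_eq = Σ(K_i·b_i)/b = 83.83 m/day.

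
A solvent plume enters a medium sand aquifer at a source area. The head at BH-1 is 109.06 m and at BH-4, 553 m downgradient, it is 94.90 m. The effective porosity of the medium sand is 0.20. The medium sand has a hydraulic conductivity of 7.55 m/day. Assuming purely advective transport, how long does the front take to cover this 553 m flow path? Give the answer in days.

572

Hydraulic gradient i = (109.06 − 94.90) / 553 = 14.16 / 553 = 0.02561.
Darcy flux q = K · i = 7.550 × 0.02561 = 0.1933 m/day.
Seepage velocity v = q / n_e = 0.1933 / 0.20 = 0.9666 m/day.
Travel time t = L / v = 553 / 0.9666 = 572.1 days.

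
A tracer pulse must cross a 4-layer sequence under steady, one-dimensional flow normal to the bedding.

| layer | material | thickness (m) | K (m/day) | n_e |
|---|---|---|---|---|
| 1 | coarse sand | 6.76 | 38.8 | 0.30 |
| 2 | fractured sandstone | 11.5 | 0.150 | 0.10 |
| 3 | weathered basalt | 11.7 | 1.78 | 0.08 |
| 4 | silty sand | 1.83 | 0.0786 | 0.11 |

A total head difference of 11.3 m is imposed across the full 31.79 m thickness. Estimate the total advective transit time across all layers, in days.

40.7

With flow normal to the layers, continuity requires the same specific discharge q through every layer.
Σ(b_i/K_i) = 6.76/38.8 + 11.5/0.150 + 11.7/1.78 + 1.83/0.0786 = 106.7 d.
q = Δh / Σ(b_i/K_i) = 11.3 / 106.7 = 0.1059 m/day.
In each layer the seepage velocity is v_i = q/n_i, so the layer transit time is t_i = b_i·n_i / q:
  layer 1 (coarse sand): t_1 = 6.76 × 0.30 / 0.1059 = 19.15 d
  layer 2 (fractured sandstone): t_2 = 11.5 × 0.10 / 0.1059 = 10.86 d
  layer 3 (weathered basalt): t_3 = 11.7 × 0.08 / 0.1059 = 8.838 d
  layer 4 (silty sand): t_4 = 1.83 × 0.11 / 0.1059 = 1.901 d
Total t = Σ t_i = 40.75 days.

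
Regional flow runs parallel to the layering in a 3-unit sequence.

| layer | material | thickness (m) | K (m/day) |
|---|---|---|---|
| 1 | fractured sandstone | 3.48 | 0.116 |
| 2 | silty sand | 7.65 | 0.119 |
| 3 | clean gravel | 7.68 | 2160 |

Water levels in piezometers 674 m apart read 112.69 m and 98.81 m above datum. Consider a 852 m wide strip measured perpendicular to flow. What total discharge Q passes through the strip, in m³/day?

291000

Flow is parallel to layering, so each bed carries its own Darcy discharge and the transmissivities add.
Σ(K_i·b_i) = 0.116×3.48 + 0.119×7.65 + 2160×7.68 = 16590 m²/day.
Hydraulic gradient i = (112.69 − 98.81) / 674 = 13.88 / 674 = 0.02059.
Q = Σ(K_i·b_i) · W · i = 16590 × 852 × 0.02059 = 2.911e+05 m³/day.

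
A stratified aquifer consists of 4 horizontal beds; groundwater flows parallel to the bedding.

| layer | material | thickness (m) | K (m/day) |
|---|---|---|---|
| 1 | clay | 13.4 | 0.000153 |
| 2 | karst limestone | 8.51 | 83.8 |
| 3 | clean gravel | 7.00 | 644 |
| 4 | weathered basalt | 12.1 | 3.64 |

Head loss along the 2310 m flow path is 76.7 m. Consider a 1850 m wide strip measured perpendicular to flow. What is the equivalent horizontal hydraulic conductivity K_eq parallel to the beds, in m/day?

128

Flow is parallel to layering, so each bed carries its own Darcy discharge and the transmissivities add.
Σ(K_i·b_i) = 0.000153×13.4 + 83.8×8.51 + 644×7.00 + 3.64×12.1 = 5265 m²/day.
Total thickness b = 41.01 m, so K_eq = Σ(K_i·b_i)/b = 128.4 m/day.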